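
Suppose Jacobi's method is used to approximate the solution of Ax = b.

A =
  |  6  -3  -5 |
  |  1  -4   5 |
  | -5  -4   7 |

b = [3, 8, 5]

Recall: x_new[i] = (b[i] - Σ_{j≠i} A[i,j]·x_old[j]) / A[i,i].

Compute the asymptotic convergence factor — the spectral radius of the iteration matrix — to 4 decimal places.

1.3602

Split A = D + L + U, D = diag(6, -4, 7).
T_J = -D⁻¹(L+U): T[0,1] = -(-3)/(6) = +0.5000; T[0,0] = 0.
  T[0,:] = [+0.0000 +0.5000 +0.8333]
  T[1,:] = [+0.2500 +0.0000 +1.2500]
  T[2,:] = [+0.7143 +0.5714 +0.0000]
eigenvalue magnitudes: 1.3602, 0.8965, 0.4637.
ρ(T) = max|λ| = 1.3602; 1.3602 > 1 ⇒ diverges.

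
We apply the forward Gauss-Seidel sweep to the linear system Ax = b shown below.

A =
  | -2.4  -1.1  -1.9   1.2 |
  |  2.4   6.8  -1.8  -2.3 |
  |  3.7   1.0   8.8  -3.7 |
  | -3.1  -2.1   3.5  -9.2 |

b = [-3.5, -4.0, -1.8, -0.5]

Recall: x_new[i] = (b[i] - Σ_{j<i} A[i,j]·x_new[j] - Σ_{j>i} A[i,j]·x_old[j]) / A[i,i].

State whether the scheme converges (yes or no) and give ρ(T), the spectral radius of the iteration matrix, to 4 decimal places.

Diagonal D = diag(-2.4, 6.8, 8.8, -9.2); L, U strict lower/upper.
T_GS = -(D+L)⁻¹U: row 0 first, T[0,2] = -(-1.9)/(-2.4) = -0.7917; later rows by forward substitution.
  T[0,:] = [+0.0000, -0.4583, -0.7917, +0.5000]
  T[1,:] = [+0.0000, +0.1618, +0.5441, +0.1618]
  T[2,:] = [+0.0000, +0.1743, +0.2710, +0.1918]
  T[3,:] = [+0.0000, +0.1838, +0.2457, -0.1324]
eigenvalue magnitudes: 0.6348, 0.1968, 0.1376, 0.0000.
ρ(T) = max|λ| = 0.6348; 0.6348 < 1: convergent.

yes, ρ = 0.6348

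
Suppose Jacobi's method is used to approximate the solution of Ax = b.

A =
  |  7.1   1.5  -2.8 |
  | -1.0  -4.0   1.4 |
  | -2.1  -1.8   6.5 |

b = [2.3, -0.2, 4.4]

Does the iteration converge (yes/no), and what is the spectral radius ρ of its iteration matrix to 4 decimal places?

A = D + L + U where D = diag(7.1, -4, 6.5).
Jacobi: T = -D⁻¹(L+U), T[0,1] = -(1.5)/(7.1) = -0.2113; T[0,0] = 0.
  T[0,:] = [+0.0000, -0.2113, +0.3944]
  T[1,:] = [-0.2500, +0.0000, +0.3500]
  T[2,:] = [+0.3231, +0.2769, +0.0000]
|λ(T)| sorted: 0.6018, 0.3750, 0.2268.
ρ(T) = max|λ| = 0.6018; 0.6018 < 1, so it converges for any x₀.

yes, ρ = 0.6018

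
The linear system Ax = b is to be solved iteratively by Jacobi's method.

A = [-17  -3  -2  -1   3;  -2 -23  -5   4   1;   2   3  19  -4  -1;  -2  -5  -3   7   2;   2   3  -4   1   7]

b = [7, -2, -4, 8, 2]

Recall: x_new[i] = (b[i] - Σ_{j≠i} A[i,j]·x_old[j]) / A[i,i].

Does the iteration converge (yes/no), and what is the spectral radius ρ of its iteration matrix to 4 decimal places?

yes, ρ = 0.6603

Let D = diag(-17, -23, 19, 7, 7); L, U the strict triangles.
Jacobi: T = -D⁻¹(L+U), T[3,4] = -(2)/(7) = -0.2857; T[3,3] = 0.
  T[0,:] = [+0.0000  -0.1765  -0.1176  -0.0588  +0.1765]
  T[1,:] = [-0.0870  +0.0000  -0.2174  +0.1739  +0.0435]
  T[2,:] = [-0.1053  -0.1579  +0.0000  +0.2105  +0.0526]
  T[3,:] = [+0.2857  +0.7143  +0.4286  +0.0000  -0.2857]
  T[4,:] = [-0.2857  -0.4286  +0.5714  -0.1429  +0.0000]
|eigenvalues of T|: 0.6603, 0.2870, 0.2870, 0.1580, 0.1580.
ρ = 0.6603; 0.6603 < 1 ⇒ converges.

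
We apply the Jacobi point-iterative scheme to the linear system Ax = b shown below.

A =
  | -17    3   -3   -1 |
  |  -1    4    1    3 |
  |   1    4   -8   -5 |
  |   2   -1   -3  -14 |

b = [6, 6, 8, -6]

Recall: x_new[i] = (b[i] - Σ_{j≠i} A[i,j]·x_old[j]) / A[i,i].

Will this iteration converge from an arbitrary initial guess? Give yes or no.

Let D = diag(-17, 4, -8, -14); L, U the strict triangles.
T_J = -D⁻¹(L+U): T[2,1] = -(4)/(-8) = +0.5000; T[2,2] = 0.
  T[0,:] = [+0.0000, +0.1765, -0.1765, -0.0588]
  T[1,:] = [+0.2500, +0.0000, -0.2500, -0.7500]
  T[2,:] = [+0.1250, +0.5000, +0.0000, -0.6250]
  T[3,:] = [+0.1429, -0.0714, -0.2143, +0.0000]
|λ(T)| sorted: 0.4631, 0.2932, 0.2932, 0.2671.
spectral radius ρ = 0.4631; 0.4631 < 1: convergent.

yes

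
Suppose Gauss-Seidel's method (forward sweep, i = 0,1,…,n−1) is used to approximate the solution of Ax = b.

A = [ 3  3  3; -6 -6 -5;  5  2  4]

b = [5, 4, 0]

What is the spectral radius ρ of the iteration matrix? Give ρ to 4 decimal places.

1.4466

Split A = D + L + U, D = diag(3, -6, 4).
Gauss-Seidel: T = -(D+L)⁻¹U, row 0 first, T[0,2] = -(3)/(3) = -1.0000; later rows by forward substitution.
  T[0,:] = [+0.0000 -1.0000 -1.0000]
  T[1,:] = [+0.0000 +1.0000 +0.1667]
  T[2,:] = [+0.0000 +0.7500 +1.1667]
|λ(T)| sorted: 1.4466, 0.7201, 0.0000.
spectral radius ρ = 1.4466; 1.4466 > 1: divergent.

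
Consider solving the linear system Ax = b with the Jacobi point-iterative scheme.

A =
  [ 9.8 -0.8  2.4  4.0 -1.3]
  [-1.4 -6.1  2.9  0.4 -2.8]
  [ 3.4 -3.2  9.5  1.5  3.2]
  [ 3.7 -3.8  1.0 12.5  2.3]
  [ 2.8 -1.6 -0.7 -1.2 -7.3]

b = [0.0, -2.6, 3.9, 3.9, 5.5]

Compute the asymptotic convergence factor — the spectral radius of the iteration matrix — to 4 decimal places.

0.8547

Split A = D + L + U, D = diag(9.8, -6.1, 9.5, 12.5, -7.3).
Jacobi T = -D⁻¹(L+U): T[0,2] = -(2.4)/(9.8) = -0.2449; T[0,0] = 0.
  T[0,:] = [+0.0000 +0.0816 -0.2449 -0.4082 +0.1327]
  T[1,:] = [-0.2295 +0.0000 +0.4754 +0.0656 -0.4590]
  T[2,:] = [-0.3579 +0.3368 +0.0000 -0.1579 -0.3368]
  T[3,:] = [-0.2960 +0.3040 -0.0800 +0.0000 -0.1840]
  T[4,:] = [+0.3836 -0.2192 -0.0959 -0.1644 +0.0000]
|roots of det(T-λI)|: 0.8547, 0.6429, 0.2143, 0.0412, 0.0387.
ρ(T) = max|λ| = 0.8547; 0.8547 < 1, so it converges for any x₀.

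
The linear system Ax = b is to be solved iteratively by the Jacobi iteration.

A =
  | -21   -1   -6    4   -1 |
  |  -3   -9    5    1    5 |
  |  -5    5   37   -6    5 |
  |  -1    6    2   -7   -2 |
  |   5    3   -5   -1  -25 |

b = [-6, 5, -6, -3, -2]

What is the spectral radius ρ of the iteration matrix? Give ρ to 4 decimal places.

0.5496

Write A = D+L+U with D = diag(-21, -9, 37, -7, -25).
Jacobi: T = -D⁻¹(L+U), T[1,3] = -(1)/(-9) = +0.1111; T[1,1] = 0.
  T[0,:] = [+0.0000  -0.0476  -0.2857  +0.1905  -0.0476]
  T[1,:] = [-0.3333  +0.0000  +0.5556  +0.1111  +0.5556]
  T[2,:] = [+0.1351  -0.1351  +0.0000  +0.1622  -0.1351]
  T[3,:] = [-0.1429  +0.8571  +0.2857  +0.0000  -0.2857]
  T[4,:] = [+0.2000  +0.1200  -0.2000  -0.0400  +0.0000]
eigenvalue magnitudes: 0.5496, 0.4451, 0.4254, 0.4254, 0.2528.
ρ = 0.5496; 0.5496 < 1 ⇒ converges.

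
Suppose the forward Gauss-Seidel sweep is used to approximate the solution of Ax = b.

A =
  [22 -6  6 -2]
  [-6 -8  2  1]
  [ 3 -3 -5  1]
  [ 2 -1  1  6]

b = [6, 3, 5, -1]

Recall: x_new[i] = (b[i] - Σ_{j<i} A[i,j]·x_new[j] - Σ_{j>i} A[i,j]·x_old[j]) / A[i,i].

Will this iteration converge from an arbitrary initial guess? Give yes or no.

yes

A = D + L + U where D = diag(22, -8, -5, 6).
GS T = -(D+L)⁻¹U: row 0 first, T[0,2] = -(6)/(22) = -0.2727; later rows by forward substitution.
  T[0,:] = [+0.0000, +0.2727, -0.2727, +0.0909]
  T[1,:] = [+0.0000, -0.2045, +0.4545, +0.0568]
  T[2,:] = [+0.0000, +0.2864, -0.4364, +0.2205]
  T[3,:] = [+0.0000, -0.1727, +0.2394, -0.0576]
moduli |λ_i(T)| = 0.7674, 0.0770, 0.0770, 0.0000.
ρ = 0.7674; 0.7674 < 1 ⇒ converges.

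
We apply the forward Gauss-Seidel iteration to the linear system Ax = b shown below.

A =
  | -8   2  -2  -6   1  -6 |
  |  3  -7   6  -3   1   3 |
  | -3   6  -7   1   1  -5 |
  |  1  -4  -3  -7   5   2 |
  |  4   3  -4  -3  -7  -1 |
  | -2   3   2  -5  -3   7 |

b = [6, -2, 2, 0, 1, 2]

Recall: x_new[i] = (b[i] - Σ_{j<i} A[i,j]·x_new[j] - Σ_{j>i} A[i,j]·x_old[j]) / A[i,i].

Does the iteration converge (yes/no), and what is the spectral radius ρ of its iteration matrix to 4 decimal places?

no, ρ = 1.2526

A = D + L + U where D = diag(-8, -7, -7, -7, -7, 7).
GS T = -(D+L)⁻¹U: row 0 first, T[0,3] = -(-6)/(-8) = -0.7500; later rows by forward substitution.
  T[0,:] = [+0.0000 +0.2500 -0.2500 -0.7500 +0.1250 -0.7500]
  T[1,:] = [+0.0000 +0.1071 +0.7500 -0.7500 +0.1964 +0.1071]
  T[2,:] = [+0.0000 -0.0153 +0.7500 -0.1786 +0.2577 -0.3010]
  T[3,:] = [+0.0000 -0.0190 -0.7857 +0.3980 +0.5095 +0.2464]
  T[4,:] = [+0.0000 +0.2056 +0.0867 -0.8185 -0.2100 -0.4591]
  T[5,:] = [+0.0000 +0.1045 -1.1312 +0.0916 +0.1518 -0.1950]
|eigenvalues of T|: 1.2526, 0.5788, 0.5788, 0.3000, 0.0071, 0.0000.
spectral radius ρ = 1.2526; 1.2526 > 1, so it fails to converge.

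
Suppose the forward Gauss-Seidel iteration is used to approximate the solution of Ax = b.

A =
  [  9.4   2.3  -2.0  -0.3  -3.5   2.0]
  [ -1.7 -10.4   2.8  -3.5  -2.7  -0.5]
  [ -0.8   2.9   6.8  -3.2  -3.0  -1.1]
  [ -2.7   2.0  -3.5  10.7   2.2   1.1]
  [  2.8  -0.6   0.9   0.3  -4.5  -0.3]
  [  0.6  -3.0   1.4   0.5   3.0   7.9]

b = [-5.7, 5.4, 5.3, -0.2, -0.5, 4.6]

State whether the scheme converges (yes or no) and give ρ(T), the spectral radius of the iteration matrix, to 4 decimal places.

A = D + L + U where D = diag(9.4, -10.4, 6.8, 10.7, -4.5, 7.9).
GS T = -(D+L)⁻¹U: row 0 first, T[0,4] = -(-3.5)/(9.4) = +0.3723; later rows by forward substitution.
  T[0,:] = [+0.0000, -0.2447, +0.2128, +0.0319, +0.3723, -0.2128]
  T[1,:] = [+0.0000, +0.0400, +0.2345, -0.3418, -0.3205, -0.0133]
  T[2,:] = [+0.0000, -0.0458, -0.0750, +0.6201, +0.6217, +0.1424]
  T[3,:] = [+0.0000, -0.0842, -0.0147, +0.2748, +0.1516, -0.1074]
  T[4,:] = [+0.0000, -0.1724, +0.0852, +0.2078, +0.4088, -0.1760]
  T[5,:] = [+0.0000, +0.1127, +0.0547, -0.3384, -0.4250, +0.0595]
|eigenvalues of T|: 0.7887, 0.3565, 0.1463, 0.1463, 0.0054, 0.0000.
spectral radius ρ = 0.7887; 0.7887 < 1: convergent.

yes, ρ = 0.7887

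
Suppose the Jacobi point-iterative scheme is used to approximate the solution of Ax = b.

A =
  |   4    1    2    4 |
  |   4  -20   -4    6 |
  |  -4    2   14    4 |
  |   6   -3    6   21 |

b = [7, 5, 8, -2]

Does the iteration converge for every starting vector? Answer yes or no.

yes

Let D = diag(4, -20, 14, 21); L, U the strict triangles.
Jacobi: T = -D⁻¹(L+U), T[0,3] = -(4)/(4) = -1.0000; T[0,0] = 0.
  T[0,:] = [+0.0000  -0.2500  -0.5000  -1.0000]
  T[1,:] = [+0.2000  +0.0000  -0.2000  +0.3000]
  T[2,:] = [+0.2857  -0.1429  +0.0000  -0.2857]
  T[3,:] = [-0.2857  +0.1429  -0.2857  +0.0000]
moduli |λ_i(T)| = 0.6338, 0.2857, 0.2374, 0.2374.
spectral radius ρ = 0.6338; 0.6338 < 1 ⇒ converges.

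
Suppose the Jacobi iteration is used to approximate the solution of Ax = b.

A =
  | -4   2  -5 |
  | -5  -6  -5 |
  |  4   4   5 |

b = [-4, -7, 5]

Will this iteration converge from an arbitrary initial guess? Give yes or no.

no

Diagonal D = diag(-4, -6, 5); L, U strict lower/upper.
T_J = -D⁻¹(L+U): T[2,0] = -(4)/(5) = -0.8000; T[2,2] = 0.
  T[0,:] = [+0.0000 +0.5000 -1.2500]
  T[1,:] = [-0.8333 +0.0000 -0.8333]
  T[2,:] = [-0.8000 -0.8000 +0.0000]
|roots of det(T-λI)|: 1.2808, 0.7808, 0.5000.
ρ(T) = max|λ| = 1.2808; 1.2808 > 1, so it fails to converge.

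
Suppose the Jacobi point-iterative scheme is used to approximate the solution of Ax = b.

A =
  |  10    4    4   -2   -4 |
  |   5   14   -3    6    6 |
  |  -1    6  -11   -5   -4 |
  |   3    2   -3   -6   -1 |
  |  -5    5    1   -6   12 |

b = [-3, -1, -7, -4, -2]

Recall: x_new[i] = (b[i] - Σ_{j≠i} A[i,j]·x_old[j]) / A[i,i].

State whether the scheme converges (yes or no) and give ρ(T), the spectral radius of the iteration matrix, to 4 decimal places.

A = D + L + U where D = diag(10, 14, -11, -6, 12).
Jacobi: T = -D⁻¹(L+U), T[3,0] = -(3)/(-6) = +0.5000; T[3,3] = 0.
  T[0,:] = [+0.0000, -0.4000, -0.4000, +0.2000, +0.4000]
  T[1,:] = [-0.3571, +0.0000, +0.2143, -0.4286, -0.4286]
  T[2,:] = [-0.0909, +0.5455, +0.0000, -0.4545, -0.3636]
  T[3,:] = [+0.5000, +0.3333, -0.5000, +0.0000, -0.1667]
  T[4,:] = [+0.4167, -0.4167, -0.0833, +0.5000, +0.0000]
|λ(T)| sorted: 1.2007, 0.5629, 0.5629, 0.4476, 0.0204.
spectral radius ρ = 1.2007; 1.2007 > 1 ⇒ diverges.

no, ρ = 1.2007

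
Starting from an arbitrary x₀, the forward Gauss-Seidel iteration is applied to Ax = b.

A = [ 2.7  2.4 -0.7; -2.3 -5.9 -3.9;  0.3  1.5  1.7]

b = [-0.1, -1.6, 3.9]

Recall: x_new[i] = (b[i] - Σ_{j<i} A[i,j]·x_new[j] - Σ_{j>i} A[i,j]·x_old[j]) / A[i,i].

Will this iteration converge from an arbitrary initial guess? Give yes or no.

yes

Diagonal D = diag(2.7, -5.9, 1.7); L, U strict lower/upper.
GS T = -(D+L)⁻¹U: row 0 first, T[0,1] = -(2.4)/(2.7) = -0.8889; later rows by forward substitution.
  T[0,:] = [+0.0000 -0.8889 +0.2593]
  T[1,:] = [+0.0000 +0.3465 -0.7621]
  T[2,:] = [+0.0000 -0.1489 +0.6267]
|eigenvalues of T|: 0.8514, 0.1218, 0.0000.
ρ = 0.8514; 0.8514 < 1: convergent.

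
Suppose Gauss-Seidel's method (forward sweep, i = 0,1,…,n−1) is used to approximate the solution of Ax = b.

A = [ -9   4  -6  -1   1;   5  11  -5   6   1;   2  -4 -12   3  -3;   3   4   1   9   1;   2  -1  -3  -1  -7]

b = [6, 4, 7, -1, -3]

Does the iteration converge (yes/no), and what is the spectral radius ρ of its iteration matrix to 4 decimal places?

yes, ρ = 0.6603

Write A = D+L+U with D = diag(-9, 11, -12, 9, -7).
T_GS = -(D+L)⁻¹U: row 0 first, T[0,3] = -(-1)/(-9) = -0.1111; later rows by forward substitution.
  T[0,:] = [+0.0000 +0.4444 -0.6667 -0.1111 +0.1111]
  T[1,:] = [+0.0000 -0.2020 +0.7576 -0.4949 -0.1414]
  T[2,:] = [+0.0000 +0.1414 -0.3636 +0.3965 -0.1843]
  T[3,:] = [+0.0000 -0.0741 -0.0741 +0.2130 -0.0648]
  T[4,:] = [+0.0000 +0.1058 -0.1323 -0.1614 +0.1402]
|roots of det(T-λI)|: 0.6603, 0.2820, 0.2820, 0.0305, 0.0000.
spectral radius ρ = 0.6603; 0.6603 < 1: convergent.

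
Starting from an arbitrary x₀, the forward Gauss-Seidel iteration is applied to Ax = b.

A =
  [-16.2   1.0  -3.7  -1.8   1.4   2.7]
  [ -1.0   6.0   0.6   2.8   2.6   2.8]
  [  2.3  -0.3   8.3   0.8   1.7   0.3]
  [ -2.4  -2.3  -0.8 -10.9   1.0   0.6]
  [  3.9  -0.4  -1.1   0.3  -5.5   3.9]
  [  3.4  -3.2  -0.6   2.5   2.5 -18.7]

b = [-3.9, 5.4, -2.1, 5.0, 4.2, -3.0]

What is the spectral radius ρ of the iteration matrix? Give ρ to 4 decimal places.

0.6024

Let D = diag(-16.2, 6, 8.3, -10.9, -5.5, -18.7); L, U the strict triangles.
T_GS = -(D+L)⁻¹U: row 0 first, T[0,2] = -(-3.7)/(-16.2) = -0.2284; later rows by forward substitution.
  T[0,:] = [+0.0000, +0.0617, -0.2284, -0.1111, +0.0864, +0.1667]
  T[1,:] = [+0.0000, +0.0103, -0.1381, -0.4852, -0.4189, -0.4389]
  T[2,:] = [+0.0000, -0.0167, +0.0583, -0.0831, -0.2439, -0.0982]
  T[3,:] = [+0.0000, -0.0145, +0.0751, +0.1329, +0.1790, +0.1182]
  T[4,:] = [+0.0000, +0.0456, -0.1595, -0.0196, +0.1503, +0.8853]
  T[5,:] = [+0.0000, +0.0141, -0.0310, +0.0806, +0.1393, +0.2427]
eigenvalue magnitudes: 0.6024, 0.1648, 0.1035, 0.1035, 0.0066, 0.0000.
ρ = 0.6024; 0.6024 < 1: convergent.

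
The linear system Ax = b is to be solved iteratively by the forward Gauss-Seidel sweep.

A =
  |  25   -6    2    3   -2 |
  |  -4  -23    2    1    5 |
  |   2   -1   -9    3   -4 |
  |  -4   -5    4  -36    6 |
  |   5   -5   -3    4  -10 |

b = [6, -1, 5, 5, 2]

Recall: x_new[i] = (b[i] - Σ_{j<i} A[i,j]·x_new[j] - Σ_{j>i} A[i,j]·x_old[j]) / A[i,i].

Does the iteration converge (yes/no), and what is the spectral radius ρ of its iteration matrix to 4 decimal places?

yes, ρ = 0.2813

A = D + L + U where D = diag(25, -23, -9, -36, -10).
GS T = -(D+L)⁻¹U: row 0 first, T[0,3] = -(3)/(25) = -0.1200; later rows by forward substitution.
  T[0,:] = [+0.0000, +0.2400, -0.0800, -0.1200, +0.0800]
  T[1,:] = [+0.0000, -0.0417, +0.1009, +0.0643, +0.2035]
  T[2,:] = [+0.0000, +0.0580, -0.0290, +0.2995, -0.4493]
  T[3,:] = [+0.0000, -0.0144, -0.0083, +0.0377, +0.0796]
  T[4,:] = [+0.0000, +0.1177, -0.0851, -0.1670, +0.1049]
eigenvalue magnitudes: 0.2813, 0.1723, 0.1094, 0.1094, 0.0000.
ρ = 0.2813; 0.2813 < 1, so it converges for any x₀.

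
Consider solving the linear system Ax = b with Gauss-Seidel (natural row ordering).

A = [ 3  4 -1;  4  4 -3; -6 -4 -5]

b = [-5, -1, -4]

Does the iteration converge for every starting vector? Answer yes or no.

no

A = D + L + U where D = diag(3, 4, -5).
GS T = -(D+L)⁻¹U: row 0 first, T[0,1] = -(4)/(3) = -1.3333; later rows by forward substitution.
  T[0,:] = [+0.0000, -1.3333, +0.3333]
  T[1,:] = [+0.0000, +1.3333, +0.4167]
  T[2,:] = [+0.0000, +0.5333, -0.7333]
moduli |λ_i(T)| = 1.4358, 0.8358, 0.0000.
ρ(T) = max|λ| = 1.4358; 1.4358 > 1 ⇒ diverges.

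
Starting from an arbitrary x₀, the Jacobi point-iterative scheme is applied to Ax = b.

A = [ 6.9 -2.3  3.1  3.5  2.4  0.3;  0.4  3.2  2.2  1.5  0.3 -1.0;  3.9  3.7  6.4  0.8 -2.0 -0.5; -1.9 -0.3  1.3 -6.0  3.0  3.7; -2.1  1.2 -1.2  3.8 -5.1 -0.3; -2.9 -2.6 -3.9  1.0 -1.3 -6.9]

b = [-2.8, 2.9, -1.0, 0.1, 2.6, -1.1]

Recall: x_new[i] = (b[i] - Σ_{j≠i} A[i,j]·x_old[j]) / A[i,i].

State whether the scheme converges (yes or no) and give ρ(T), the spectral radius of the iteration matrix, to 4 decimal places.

no, ρ = 1.1952

Write A = D+L+U with D = diag(6.9, 3.2, 6.4, -6, -5.1, -6.9).
T_J = -D⁻¹(L+U): T[2,3] = -(0.8)/(6.4) = -0.1250; T[2,2] = 0.
  T[0,:] = [+0.0000, +0.3333, -0.4493, -0.5072, -0.3478, -0.0435]
  T[1,:] = [-0.1250, +0.0000, -0.6875, -0.4688, -0.0938, +0.3125]
  T[2,:] = [-0.6094, -0.5781, +0.0000, -0.1250, +0.3125, +0.0781]
  T[3,:] = [-0.3167, -0.0500, +0.2167, +0.0000, +0.5000, +0.6167]
  T[4,:] = [-0.4118, +0.2353, -0.2353, +0.7451, +0.0000, -0.0588]
  T[5,:] = [-0.4203, -0.3768, -0.5652, +0.1449, -0.1884, +0.0000]
moduli |λ_i(T)| = 1.1952, 0.9041, 0.9041, 0.3176, 0.3115, 0.3115.
spectral radius ρ = 1.1952; 1.1952 > 1 ⇒ diverges.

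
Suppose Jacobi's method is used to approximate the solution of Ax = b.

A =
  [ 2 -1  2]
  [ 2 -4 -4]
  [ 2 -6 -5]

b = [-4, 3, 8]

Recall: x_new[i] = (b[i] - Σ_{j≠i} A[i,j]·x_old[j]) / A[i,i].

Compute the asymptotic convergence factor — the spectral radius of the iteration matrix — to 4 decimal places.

Write A = D+L+U with D = diag(2, -4, -5).
Jacobi T = -D⁻¹(L+U): T[1,0] = -(2)/(-4) = +0.5000; T[1,1] = 0.
  T[0,:] = [+0.0000, +0.5000, -1.0000]
  T[1,:] = [+0.5000, +0.0000, -1.0000]
  T[2,:] = [+0.4000, -1.2000, +0.0000]
moduli |λ_i(T)| = 1.1787, 0.6787, 0.5000.
ρ(T) = max|λ| = 1.1787; 1.1787 > 1 ⇒ diverges.

1.1787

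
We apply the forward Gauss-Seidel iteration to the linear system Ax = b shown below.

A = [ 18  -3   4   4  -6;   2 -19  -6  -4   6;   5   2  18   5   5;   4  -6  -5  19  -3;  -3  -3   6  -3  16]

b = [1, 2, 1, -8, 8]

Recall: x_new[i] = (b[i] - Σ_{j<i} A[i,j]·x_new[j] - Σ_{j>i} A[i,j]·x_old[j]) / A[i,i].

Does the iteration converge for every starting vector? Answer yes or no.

Split A = D + L + U, D = diag(18, -19, 18, 19, 16).
Gauss-Seidel: T = -(D+L)⁻¹U, row 0 first, T[0,2] = -(4)/(18) = -0.2222; later rows by forward substitution.
  T[0,:] = [+0.0000, +0.1667, -0.2222, -0.2222, +0.3333]
  T[1,:] = [+0.0000, +0.0175, -0.3392, -0.2339, +0.3509]
  T[2,:] = [+0.0000, -0.0482, +0.0994, -0.1901, -0.4094]
  T[3,:] = [+0.0000, -0.0422, -0.0342, -0.0771, +0.0908]
  T[4,:] = [+0.0000, +0.0447, -0.1489, -0.0287, +0.2988]
|eigenvalues of T|: 0.5304, 0.2121, 0.0620, 0.0620, 0.0000.
ρ = 0.5304; 0.5304 < 1: convergent.

yes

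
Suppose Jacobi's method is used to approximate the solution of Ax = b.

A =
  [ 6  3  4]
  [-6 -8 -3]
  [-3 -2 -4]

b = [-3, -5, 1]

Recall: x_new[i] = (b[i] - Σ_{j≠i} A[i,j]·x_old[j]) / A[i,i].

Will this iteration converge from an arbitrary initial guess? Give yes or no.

Let D = diag(6, -8, -4); L, U the strict triangles.
Jacobi T = -D⁻¹(L+U): T[2,1] = -(-2)/(-4) = -0.5000; T[2,2] = 0.
  T[0,:] = [+0.0000  -0.5000  -0.6667]
  T[1,:] = [-0.7500  +0.0000  -0.3750]
  T[2,:] = [-0.7500  -0.5000  +0.0000]
|eigenvalues of T|: 1.1804, 0.7223, 0.4582.
ρ(T) = max|λ| = 1.1804; 1.1804 > 1: divergent.

no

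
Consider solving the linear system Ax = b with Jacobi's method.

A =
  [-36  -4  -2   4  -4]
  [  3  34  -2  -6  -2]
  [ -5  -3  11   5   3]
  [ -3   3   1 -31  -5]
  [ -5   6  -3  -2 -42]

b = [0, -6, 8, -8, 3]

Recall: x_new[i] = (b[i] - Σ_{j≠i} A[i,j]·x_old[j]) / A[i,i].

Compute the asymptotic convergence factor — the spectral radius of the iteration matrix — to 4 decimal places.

Split A = D + L + U, D = diag(-36, 34, 11, -31, -42).
Jacobi: T = -D⁻¹(L+U), T[1,2] = -(-2)/(34) = +0.0588; T[1,1] = 0.
  T[0,:] = [+0.0000, -0.1111, -0.0556, +0.1111, -0.1111]
  T[1,:] = [-0.0882, +0.0000, +0.0588, +0.1765, +0.0588]
  T[2,:] = [+0.4545, +0.2727, +0.0000, -0.4545, -0.2727]
  T[3,:] = [-0.0968, +0.0968, +0.0323, +0.0000, -0.1613]
  T[4,:] = [-0.1190, +0.1429, -0.0714, -0.0476, +0.0000]
|λ(T)| sorted: 0.3232, 0.1842, 0.1842, 0.1829, 0.1829.
ρ = 0.3232; 0.3232 < 1: convergent.

0.3232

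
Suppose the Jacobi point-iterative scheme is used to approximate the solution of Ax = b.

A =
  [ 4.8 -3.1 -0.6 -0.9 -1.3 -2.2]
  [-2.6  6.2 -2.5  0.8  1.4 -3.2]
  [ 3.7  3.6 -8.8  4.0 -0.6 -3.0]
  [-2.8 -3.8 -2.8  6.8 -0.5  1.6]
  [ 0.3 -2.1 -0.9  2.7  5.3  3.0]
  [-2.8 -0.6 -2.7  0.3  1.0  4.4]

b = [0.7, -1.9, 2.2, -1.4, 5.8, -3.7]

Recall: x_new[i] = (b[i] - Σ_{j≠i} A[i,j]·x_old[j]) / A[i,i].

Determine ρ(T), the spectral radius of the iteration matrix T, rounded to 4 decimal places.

Split A = D + L + U, D = diag(4.8, 6.2, -8.8, 6.8, 5.3, 4.4).
T_J = -D⁻¹(L+U): T[2,3] = -(4)/(-8.8) = +0.4545; T[2,2] = 0.
  T[0,:] = [+0.0000 +0.6458 +0.1250 +0.1875 +0.2708 +0.4583]
  T[1,:] = [+0.4194 +0.0000 +0.4032 -0.1290 -0.2258 +0.5161]
  T[2,:] = [+0.4205 +0.4091 +0.0000 +0.4545 -0.0682 -0.3409]
  T[3,:] = [+0.4118 +0.5588 +0.4118 +0.0000 +0.0735 -0.2353]
  T[4,:] = [-0.0566 +0.3962 +0.1698 -0.5094 +0.0000 -0.5660]
  T[5,:] = [+0.6364 +0.1364 +0.6136 -0.0682 -0.2273 +0.0000]
|eigenvalues of T|: 1.2310, 0.5559, 0.5559, 0.4449, 0.4449, 0.0769.
spectral radius ρ = 1.2310; 1.2310 > 1: divergent.

1.2310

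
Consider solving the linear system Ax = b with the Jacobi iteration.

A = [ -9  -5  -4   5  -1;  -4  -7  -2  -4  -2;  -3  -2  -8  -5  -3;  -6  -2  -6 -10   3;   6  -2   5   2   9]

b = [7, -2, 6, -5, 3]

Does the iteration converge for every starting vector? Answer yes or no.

no

A = D + L + U where D = diag(-9, -7, -8, -10, 9).
T_J = -D⁻¹(L+U): T[4,1] = -(-2)/(9) = +0.2222; T[4,4] = 0.
  T[0,:] = [+0.0000 -0.5556 -0.4444 +0.5556 -0.1111]
  T[1,:] = [-0.5714 +0.0000 -0.2857 -0.5714 -0.2857]
  T[2,:] = [-0.3750 -0.2500 +0.0000 -0.6250 -0.3750]
  T[3,:] = [-0.6000 -0.2000 -0.6000 +0.0000 +0.3000]
  T[4,:] = [-0.6667 +0.2222 -0.5556 -0.2222 +0.0000]
|roots of det(T-λI)|: 1.2101, 0.8267, 0.8267, 0.1257, 0.0670.
ρ = 1.2101; 1.2101 > 1, so it fails to converge.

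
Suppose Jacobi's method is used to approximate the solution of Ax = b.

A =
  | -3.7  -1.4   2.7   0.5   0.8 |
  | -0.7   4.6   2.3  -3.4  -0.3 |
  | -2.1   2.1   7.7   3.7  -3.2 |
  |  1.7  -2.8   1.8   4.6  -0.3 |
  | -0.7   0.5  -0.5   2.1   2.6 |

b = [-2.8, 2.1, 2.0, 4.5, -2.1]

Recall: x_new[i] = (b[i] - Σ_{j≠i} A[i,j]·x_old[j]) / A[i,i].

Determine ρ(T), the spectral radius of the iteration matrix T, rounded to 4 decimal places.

Let D = diag(-3.7, 4.6, 7.7, 4.6, 2.6); L, U the strict triangles.
Jacobi T = -D⁻¹(L+U): T[4,2] = -(-0.5)/(2.6) = +0.1923; T[4,4] = 0.
  T[0,:] = [+0.0000 -0.3784 +0.7297 +0.1351 +0.2162]
  T[1,:] = [+0.1522 +0.0000 -0.5000 +0.7391 +0.0652]
  T[2,:] = [+0.2727 -0.2727 +0.0000 -0.4805 +0.4156]
  T[3,:] = [-0.3696 +0.6087 -0.3913 +0.0000 +0.0652]
  T[4,:] = [+0.2692 -0.1923 +0.1923 -0.8077 +0.0000]
|eigenvalues of T|: 1.2708, 0.6032, 0.6032, 0.5065, 0.0877.
ρ = 1.2708; 1.2708 > 1 ⇒ diverges.

1.2708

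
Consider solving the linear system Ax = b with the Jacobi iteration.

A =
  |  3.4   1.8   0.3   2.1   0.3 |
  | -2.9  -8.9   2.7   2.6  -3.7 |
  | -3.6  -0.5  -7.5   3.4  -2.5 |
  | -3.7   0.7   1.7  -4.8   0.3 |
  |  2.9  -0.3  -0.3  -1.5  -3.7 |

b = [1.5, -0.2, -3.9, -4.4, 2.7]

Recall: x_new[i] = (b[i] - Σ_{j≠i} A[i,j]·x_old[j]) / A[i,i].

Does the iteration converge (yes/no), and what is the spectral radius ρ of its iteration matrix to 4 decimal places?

Let D = diag(3.4, -8.9, -7.5, -4.8, -3.7); L, U the strict triangles.
T_J = -D⁻¹(L+U): T[4,2] = -(-0.3)/(-3.7) = -0.0811; T[4,4] = 0.
  T[0,:] = [+0.0000, -0.5294, -0.0882, -0.6176, -0.0882]
  T[1,:] = [-0.3258, +0.0000, +0.3034, +0.2921, -0.4157]
  T[2,:] = [-0.4800, -0.0667, +0.0000, +0.4533, -0.3333]
  T[3,:] = [-0.7708, +0.1458, +0.3542, +0.0000, +0.0625]
  T[4,:] = [+0.7838, -0.0811, -0.0811, -0.4054, +0.0000]
eigenvalue magnitudes: 1.2181, 0.6973, 0.5135, 0.5135, 0.0345.
ρ = 1.2181; 1.2181 > 1: divergent.

no, ρ = 1.2181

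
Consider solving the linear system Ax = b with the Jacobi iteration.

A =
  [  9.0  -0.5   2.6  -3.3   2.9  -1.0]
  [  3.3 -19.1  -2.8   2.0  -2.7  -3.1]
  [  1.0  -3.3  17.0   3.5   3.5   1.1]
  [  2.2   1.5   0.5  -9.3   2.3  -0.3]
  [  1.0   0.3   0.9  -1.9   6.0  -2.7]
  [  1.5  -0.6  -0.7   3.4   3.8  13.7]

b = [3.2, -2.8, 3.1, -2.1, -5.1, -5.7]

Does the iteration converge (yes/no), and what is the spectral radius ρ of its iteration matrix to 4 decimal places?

yes, ρ = 0.5140

Write A = D+L+U with D = diag(9, -19.1, 17, -9.3, 6, 13.7).
T_J = -D⁻¹(L+U): T[1,2] = -(-2.8)/(-19.1) = -0.1466; T[1,1] = 0.
  T[0,:] = [+0.0000, +0.0556, -0.2889, +0.3667, -0.3222, +0.1111]
  T[1,:] = [+0.1728, +0.0000, -0.1466, +0.1047, -0.1414, -0.1623]
  T[2,:] = [-0.0588, +0.1941, +0.0000, -0.2059, -0.2059, -0.0647]
  T[3,:] = [+0.2366, +0.1613, +0.0538, +0.0000, +0.2473, -0.0323]
  T[4,:] = [-0.1667, -0.0500, -0.1500, +0.3167, +0.0000, +0.4500]
  T[5,:] = [-0.1095, +0.0438, +0.0511, -0.2482, -0.2774, +0.0000]
|λ(T)| sorted: 0.5140, 0.3833, 0.3182, 0.3182, 0.0872, 0.0872.
ρ = 0.5140; 0.5140 < 1 ⇒ converges.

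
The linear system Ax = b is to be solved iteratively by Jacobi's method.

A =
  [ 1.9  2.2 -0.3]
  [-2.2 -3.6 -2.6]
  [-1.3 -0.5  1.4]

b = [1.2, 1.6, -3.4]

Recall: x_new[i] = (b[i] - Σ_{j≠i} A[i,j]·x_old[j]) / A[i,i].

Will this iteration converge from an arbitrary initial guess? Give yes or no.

no

Let D = diag(1.9, -3.6, 1.4); L, U the strict triangles.
Jacobi T = -D⁻¹(L+U): T[1,0] = -(-2.2)/(-3.6) = -0.6111; T[1,1] = 0.
  T[0,:] = [+0.0000 -1.1579 +0.1579]
  T[1,:] = [-0.6111 +0.0000 -0.7222]
  T[2,:] = [+0.9286 +0.3571 +0.0000]
|λ(T)| sorted: 1.1216, 0.8134, 0.8134.
ρ = 1.1216; 1.1216 > 1: divergent.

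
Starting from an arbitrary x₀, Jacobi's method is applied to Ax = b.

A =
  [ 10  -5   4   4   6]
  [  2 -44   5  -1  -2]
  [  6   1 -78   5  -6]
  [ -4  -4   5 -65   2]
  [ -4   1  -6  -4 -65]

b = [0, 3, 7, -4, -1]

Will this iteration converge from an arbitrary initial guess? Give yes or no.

yes

A = D + L + U where D = diag(10, -44, -78, -65, -65).
Jacobi T = -D⁻¹(L+U): T[3,2] = -(5)/(-65) = +0.0769; T[3,3] = 0.
  T[0,:] = [+0.0000 +0.5000 -0.4000 -0.4000 -0.6000]
  T[1,:] = [+0.0455 +0.0000 +0.1136 -0.0227 -0.0455]
  T[2,:] = [+0.0769 +0.0128 +0.0000 +0.0641 -0.0769]
  T[3,:] = [-0.0615 -0.0615 +0.0769 +0.0000 +0.0308]
  T[4,:] = [-0.0615 +0.0154 -0.0923 -0.0615 +0.0000]
|λ(T)| sorted: 0.2865, 0.1740, 0.1740, 0.0671, 0.0302.
ρ(T) = max|λ| = 0.2865; 0.2865 < 1: convergent.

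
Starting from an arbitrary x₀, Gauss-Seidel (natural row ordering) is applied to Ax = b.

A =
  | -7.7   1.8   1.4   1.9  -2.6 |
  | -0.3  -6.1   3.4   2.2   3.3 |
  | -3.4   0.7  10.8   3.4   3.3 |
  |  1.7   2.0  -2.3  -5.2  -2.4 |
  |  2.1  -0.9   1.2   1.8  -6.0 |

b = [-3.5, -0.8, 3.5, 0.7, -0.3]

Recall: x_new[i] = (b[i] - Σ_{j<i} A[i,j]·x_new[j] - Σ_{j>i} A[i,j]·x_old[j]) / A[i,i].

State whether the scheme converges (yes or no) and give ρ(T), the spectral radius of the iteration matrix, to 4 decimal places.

yes, ρ = 0.5208

A = D + L + U where D = diag(-7.7, -6.1, 10.8, -5.2, -6).
Gauss-Seidel: T = -(D+L)⁻¹U, row 0 first, T[0,2] = -(1.4)/(-7.7) = +0.1818; later rows by forward substitution.
  T[0,:] = [+0.0000  +0.2338  +0.1818  +0.2468  -0.3377]
  T[1,:] = [+0.0000  -0.0115  +0.5484  +0.3485  +0.5576]
  T[2,:] = [+0.0000  +0.0743  +0.0217  -0.2597  -0.4480]
  T[3,:] = [+0.0000  +0.0391  +0.2608  +0.3296  -0.1593]
  T[4,:] = [+0.0000  +0.1101  +0.0639  +0.0810  -0.3392]
|roots of det(T-λI)|: 0.5208, 0.3226, 0.3226, 0.1222, 0.0000.
spectral radius ρ = 0.5208; 0.5208 < 1 ⇒ converges.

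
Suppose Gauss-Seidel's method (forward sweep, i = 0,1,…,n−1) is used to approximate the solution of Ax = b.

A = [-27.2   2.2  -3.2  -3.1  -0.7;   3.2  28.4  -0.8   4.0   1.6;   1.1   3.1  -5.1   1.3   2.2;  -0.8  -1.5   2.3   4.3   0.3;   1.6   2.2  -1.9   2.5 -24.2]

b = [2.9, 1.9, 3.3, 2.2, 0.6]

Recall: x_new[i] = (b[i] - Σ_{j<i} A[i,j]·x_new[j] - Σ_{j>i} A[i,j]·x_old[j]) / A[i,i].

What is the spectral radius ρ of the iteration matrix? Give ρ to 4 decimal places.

Split A = D + L + U, D = diag(-27.2, 28.4, -5.1, 4.3, -24.2).
GS T = -(D+L)⁻¹U: row 0 first, T[0,1] = -(2.2)/(-27.2) = +0.0809; later rows by forward substitution.
  T[0,:] = [+0.0000  +0.0809  -0.1176  -0.1140  -0.0257]
  T[1,:] = [+0.0000  -0.0091  +0.0414  -0.1280  -0.0534]
  T[2,:] = [+0.0000  +0.0119  -0.0002  +0.1525  +0.3933]
  T[3,:] = [+0.0000  +0.0055  -0.0073  -0.1474  -0.3036]
  T[4,:] = [+0.0000  +0.0042  -0.0048  -0.0464  -0.0688]
|eigenvalues of T|: 0.2108, 0.0512, 0.0273, 0.0091, 0.0000.
ρ = 0.2108; 0.2108 < 1 ⇒ converges.

0.2108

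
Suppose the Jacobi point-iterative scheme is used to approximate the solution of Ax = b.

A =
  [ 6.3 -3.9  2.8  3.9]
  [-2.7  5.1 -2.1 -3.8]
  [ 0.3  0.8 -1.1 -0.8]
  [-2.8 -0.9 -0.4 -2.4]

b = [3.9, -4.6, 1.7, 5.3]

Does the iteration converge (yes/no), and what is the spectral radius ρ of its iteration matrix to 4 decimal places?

Let D = diag(6.3, 5.1, -1.1, -2.4); L, U the strict triangles.
Jacobi: T = -D⁻¹(L+U), T[0,2] = -(2.8)/(6.3) = -0.4444; T[0,0] = 0.
  T[0,:] = [+0.0000, +0.6190, -0.4444, -0.6190]
  T[1,:] = [+0.5294, +0.0000, +0.4118, +0.7451]
  T[2,:] = [+0.2727, +0.7273, +0.0000, -0.7273]
  T[3,:] = [-1.1667, -0.3750, -0.1667, +0.0000]
moduli |λ_i(T)| = 1.3427, 0.6037, 0.6037, 0.3842.
ρ(T) = max|λ| = 1.3427; 1.3427 > 1 ⇒ diverges.

no, ρ = 1.3427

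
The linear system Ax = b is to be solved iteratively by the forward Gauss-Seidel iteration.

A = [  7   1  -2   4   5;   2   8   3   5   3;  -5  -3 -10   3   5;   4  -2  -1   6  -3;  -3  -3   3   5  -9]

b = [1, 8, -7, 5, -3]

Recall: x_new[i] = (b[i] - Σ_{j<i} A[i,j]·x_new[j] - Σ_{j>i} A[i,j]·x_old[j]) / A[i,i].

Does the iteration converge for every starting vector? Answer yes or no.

no

Write A = D+L+U with D = diag(7, 8, -10, 6, -9).
GS T = -(D+L)⁻¹U: row 0 first, T[0,3] = -(4)/(7) = -0.5714; later rows by forward substitution.
  T[0,:] = [+0.0000 -0.1429 +0.2857 -0.5714 -0.7143]
  T[1,:] = [+0.0000 +0.0357 -0.4464 -0.4821 -0.1964]
  T[2,:] = [+0.0000 +0.0607 -0.0089 +0.7304 +0.9161]
  T[3,:] = [+0.0000 +0.1173 -0.3408 +0.3420 +1.0634]
  T[4,:] = [+0.0000 +0.1211 -0.1387 +0.7846 +1.1997]
|eigenvalues of T|: 1.4776, 0.2531, 0.0846, 0.0846, 0.0000.
ρ = 1.4776; 1.4776 > 1, so it fails to converge.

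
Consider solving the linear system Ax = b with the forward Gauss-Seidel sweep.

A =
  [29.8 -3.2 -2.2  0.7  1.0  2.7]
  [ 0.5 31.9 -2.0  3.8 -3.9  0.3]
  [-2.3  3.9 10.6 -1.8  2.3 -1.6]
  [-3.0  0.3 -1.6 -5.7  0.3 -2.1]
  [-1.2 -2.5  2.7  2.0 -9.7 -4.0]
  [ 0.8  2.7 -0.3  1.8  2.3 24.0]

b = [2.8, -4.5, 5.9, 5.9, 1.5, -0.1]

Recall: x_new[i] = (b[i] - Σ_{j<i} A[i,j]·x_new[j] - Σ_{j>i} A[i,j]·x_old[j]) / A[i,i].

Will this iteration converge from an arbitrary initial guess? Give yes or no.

Diagonal D = diag(29.8, 31.9, 10.6, -5.7, -9.7, 24); L, U strict lower/upper.
T_GS = -(D+L)⁻¹U: row 0 first, T[0,4] = -(1)/(29.8) = -0.0336; later rows by forward substitution.
  T[0,:] = [+0.0000, +0.1074, +0.0738, -0.0235, -0.0336, -0.0906]
  T[1,:] = [+0.0000, -0.0017, +0.0615, -0.1188, +0.1228, -0.0080]
  T[2,:] = [+0.0000, +0.0239, -0.0066, +0.2084, -0.2694, +0.1342]
  T[3,:] = [+0.0000, -0.0633, -0.0338, -0.0524, +0.1524, -0.3588]
  T[4,:] = [+0.0000, -0.0192, -0.0338, +0.0807, -0.0711, -0.4357]
  T[5,:] = [+0.0000, +0.0035, -0.0037, +0.0129, -0.0207, +0.0743]
|λ(T)| sorted: 0.2288, 0.1051, 0.0565, 0.0565, 0.0108, 0.0000.
spectral radius ρ = 0.2288; 0.2288 < 1: convergent.

yes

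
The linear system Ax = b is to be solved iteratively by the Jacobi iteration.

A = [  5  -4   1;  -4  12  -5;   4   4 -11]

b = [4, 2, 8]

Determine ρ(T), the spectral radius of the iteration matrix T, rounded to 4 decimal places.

Let D = diag(5, 12, -11); L, U the strict triangles.
Jacobi: T = -D⁻¹(L+U), T[1,0] = -(-4)/(12) = +0.3333; T[1,1] = 0.
  T[0,:] = [+0.0000, +0.8000, -0.2000]
  T[1,:] = [+0.3333, +0.0000, +0.4167]
  T[2,:] = [+0.3636, +0.3636, +0.0000]
eigenvalue magnitudes: 0.6962, 0.3732, 0.3732.
ρ = 0.6962; 0.6962 < 1, so it converges for any x₀.

0.6962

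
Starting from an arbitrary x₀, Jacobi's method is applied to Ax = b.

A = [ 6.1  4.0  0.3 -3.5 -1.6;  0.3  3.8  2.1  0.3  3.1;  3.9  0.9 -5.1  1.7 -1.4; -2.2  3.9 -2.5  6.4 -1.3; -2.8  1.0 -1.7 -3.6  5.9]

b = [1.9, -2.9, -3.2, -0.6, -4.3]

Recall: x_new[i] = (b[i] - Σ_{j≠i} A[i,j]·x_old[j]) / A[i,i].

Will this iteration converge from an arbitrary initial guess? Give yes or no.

no

Diagonal D = diag(6.1, 3.8, -5.1, 6.4, 5.9); L, U strict lower/upper.
T_J = -D⁻¹(L+U): T[3,0] = -(-2.2)/(6.4) = +0.3438; T[3,3] = 0.
  T[0,:] = [+0.0000 -0.6557 -0.0492 +0.5738 +0.2623]
  T[1,:] = [-0.0789 +0.0000 -0.5526 -0.0789 -0.8158]
  T[2,:] = [+0.7647 +0.1765 +0.0000 +0.3333 -0.2745]
  T[3,:] = [+0.3438 -0.6094 +0.3906 +0.0000 +0.2031]
  T[4,:] = [+0.4746 -0.1695 +0.2881 +0.6102 +0.0000]
eigenvalue magnitudes: 1.3601, 0.8244, 0.8244, 0.3488, 0.3488.
ρ(T) = max|λ| = 1.3601; 1.3601 > 1, so it fails to converge.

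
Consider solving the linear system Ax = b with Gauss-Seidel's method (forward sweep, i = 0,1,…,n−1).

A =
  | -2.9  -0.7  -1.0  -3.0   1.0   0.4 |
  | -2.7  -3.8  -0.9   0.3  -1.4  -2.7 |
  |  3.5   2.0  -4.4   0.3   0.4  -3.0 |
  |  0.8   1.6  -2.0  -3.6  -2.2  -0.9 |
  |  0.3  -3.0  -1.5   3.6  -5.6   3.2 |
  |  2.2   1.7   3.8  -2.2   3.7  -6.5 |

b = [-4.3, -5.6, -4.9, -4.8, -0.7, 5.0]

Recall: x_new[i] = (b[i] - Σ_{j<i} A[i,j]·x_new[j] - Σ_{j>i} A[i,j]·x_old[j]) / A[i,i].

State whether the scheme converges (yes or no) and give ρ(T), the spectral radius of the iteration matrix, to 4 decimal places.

no, ρ = 1.2382

A = D + L + U where D = diag(-2.9, -3.8, -4.4, -3.6, -5.6, -6.5).
GS T = -(D+L)⁻¹U: row 0 first, T[0,3] = -(-3)/(-2.9) = -1.0345; later rows by forward substitution.
  T[0,:] = [+0.0000, -0.2414, -0.3448, -1.0345, +0.3448, +0.1379]
  T[1,:] = [+0.0000, +0.1715, +0.0082, +0.8140, -0.6134, -0.8085]
  T[2,:] = [+0.0000, -0.1140, -0.2706, -0.3847, +0.0864, -0.9396]
  T[3,:] = [+0.0000, +0.0859, +0.0773, +0.3456, -0.8551, -0.0567]
  T[4,:] = [+0.0000, -0.0190, +0.0993, -0.1662, -0.2257, +1.2272]
  T[5,:] = [+0.0000, -0.1434, -0.2424, -0.5738, +0.1677, +0.0037]
|roots of det(T-λI)|: 1.2382, 0.7883, 0.7883, 0.0440, 0.0136, 0.0000.
ρ = 1.2382; 1.2382 > 1 ⇒ diverges.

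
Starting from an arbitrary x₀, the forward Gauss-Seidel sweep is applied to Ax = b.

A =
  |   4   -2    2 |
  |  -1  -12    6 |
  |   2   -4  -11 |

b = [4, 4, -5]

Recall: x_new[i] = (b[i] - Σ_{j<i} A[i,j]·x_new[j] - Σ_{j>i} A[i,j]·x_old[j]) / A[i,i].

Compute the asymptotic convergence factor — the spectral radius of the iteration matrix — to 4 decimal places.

A = D + L + U where D = diag(4, -12, -11).
Gauss-Seidel: T = -(D+L)⁻¹U, row 0 first, T[0,2] = -(2)/(4) = -0.5000; later rows by forward substitution.
  T[0,:] = [+0.0000 +0.5000 -0.5000]
  T[1,:] = [+0.0000 -0.0417 +0.5417]
  T[2,:] = [+0.0000 +0.1061 -0.2879]
moduli |λ_i(T)| = 0.4342, 0.1047, 0.0000.
ρ(T) = max|λ| = 0.4342; 0.4342 < 1, so it converges for any x₀.

0.4342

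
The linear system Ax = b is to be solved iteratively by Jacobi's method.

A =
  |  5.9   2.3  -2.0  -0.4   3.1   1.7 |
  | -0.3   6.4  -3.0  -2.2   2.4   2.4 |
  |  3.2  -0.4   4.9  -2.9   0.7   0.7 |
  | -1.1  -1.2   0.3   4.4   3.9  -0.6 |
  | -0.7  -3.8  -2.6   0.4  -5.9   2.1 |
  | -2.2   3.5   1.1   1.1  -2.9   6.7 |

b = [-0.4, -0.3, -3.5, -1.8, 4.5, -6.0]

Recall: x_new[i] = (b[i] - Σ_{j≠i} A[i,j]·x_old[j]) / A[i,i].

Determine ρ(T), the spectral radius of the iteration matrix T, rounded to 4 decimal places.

A = D + L + U where D = diag(5.9, 6.4, 4.9, 4.4, -5.9, 6.7).
Jacobi T = -D⁻¹(L+U): T[3,5] = -(-0.6)/(4.4) = +0.1364; T[3,3] = 0.
  T[0,:] = [+0.0000 -0.3898 +0.3390 +0.0678 -0.5254 -0.2881]
  T[1,:] = [+0.0469 +0.0000 +0.4688 +0.3438 -0.3750 -0.3750]
  T[2,:] = [-0.6531 +0.0816 +0.0000 +0.5918 -0.1429 -0.1429]
  T[3,:] = [+0.2500 +0.2727 -0.0682 +0.0000 -0.8864 +0.1364]
  T[4,:] = [-0.1186 -0.6441 -0.4407 +0.0678 +0.0000 +0.3559]
  T[5,:] = [+0.3284 -0.5224 -0.1642 -0.1642 +0.4328 +0.0000]
eigenvalue magnitudes: 1.2085, 0.6934, 0.6934, 0.5194, 0.5194, 0.1359.
ρ(T) = max|λ| = 1.2085; 1.2085 > 1, so it fails to converge.

1.2085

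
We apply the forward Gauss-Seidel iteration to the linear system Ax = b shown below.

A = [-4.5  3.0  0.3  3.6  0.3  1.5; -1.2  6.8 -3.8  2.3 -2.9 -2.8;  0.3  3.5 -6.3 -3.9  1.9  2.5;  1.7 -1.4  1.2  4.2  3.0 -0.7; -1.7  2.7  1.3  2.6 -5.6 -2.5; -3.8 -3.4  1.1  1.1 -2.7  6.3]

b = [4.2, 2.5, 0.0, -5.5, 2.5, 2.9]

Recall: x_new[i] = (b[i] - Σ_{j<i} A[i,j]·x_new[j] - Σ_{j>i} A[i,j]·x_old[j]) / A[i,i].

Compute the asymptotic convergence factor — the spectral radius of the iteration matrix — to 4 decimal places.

A = D + L + U where D = diag(-4.5, 6.8, -6.3, 4.2, -5.6, 6.3).
Gauss-Seidel: T = -(D+L)⁻¹U, row 0 first, T[0,1] = -(3)/(-4.5) = +0.6667; later rows by forward substitution.
  T[0,:] = [+0.0000 +0.6667 +0.0667 +0.8000 +0.0667 +0.3333]
  T[1,:] = [+0.0000 +0.1176 +0.5706 -0.1971 +0.4382 +0.4706]
  T[2,:] = [+0.0000 +0.0971 +0.3202 -0.6904 +0.5482 +0.6741]
  T[3,:] = [+0.0000 -0.2584 +0.0717 -0.1922 -0.7518 -0.0040]
  T[4,:] = [+0.0000 -0.2431 +0.3625 -0.5874 -0.0307 -0.1661]
  T[5,:] = [+0.0000 +0.3896 +0.4351 +0.2786 +0.2991 +0.2668]
moduli |λ_i(T)| = 1.1672, 0.6772, 0.6772, 0.6293, 0.1317, 0.0000.
ρ(T) = max|λ| = 1.1672; 1.1672 > 1, so it fails to converge.

1.1672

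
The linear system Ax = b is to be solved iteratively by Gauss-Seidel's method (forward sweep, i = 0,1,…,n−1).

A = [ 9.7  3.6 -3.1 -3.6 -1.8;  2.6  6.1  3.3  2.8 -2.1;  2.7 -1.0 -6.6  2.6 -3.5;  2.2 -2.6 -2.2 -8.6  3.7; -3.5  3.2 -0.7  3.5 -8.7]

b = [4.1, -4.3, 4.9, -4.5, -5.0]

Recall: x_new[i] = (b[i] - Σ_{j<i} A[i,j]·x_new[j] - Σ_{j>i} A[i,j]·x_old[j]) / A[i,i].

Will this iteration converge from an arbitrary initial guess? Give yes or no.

yes

A = D + L + U where D = diag(9.7, 6.1, -6.6, -8.6, -8.7).
Gauss-Seidel: T = -(D+L)⁻¹U, row 0 first, T[0,3] = -(-3.6)/(9.7) = +0.3711; later rows by forward substitution.
  T[0,:] = [+0.0000 -0.3711 +0.3196 +0.3711 +0.1856]
  T[1,:] = [+0.0000 +0.1582 -0.6772 -0.6172 +0.2652]
  T[2,:] = [+0.0000 -0.1758 +0.2333 +0.6393 -0.4946]
  T[3,:] = [+0.0000 -0.0978 +0.2268 +0.1180 +0.5241]
  T[4,:] = [+0.0000 +0.1823 -0.3052 -0.3803 +0.2735]
eigenvalue magnitudes: 0.7881, 0.3770, 0.2147, 0.2147, 0.0000.
ρ = 0.7881; 0.7881 < 1: convergent.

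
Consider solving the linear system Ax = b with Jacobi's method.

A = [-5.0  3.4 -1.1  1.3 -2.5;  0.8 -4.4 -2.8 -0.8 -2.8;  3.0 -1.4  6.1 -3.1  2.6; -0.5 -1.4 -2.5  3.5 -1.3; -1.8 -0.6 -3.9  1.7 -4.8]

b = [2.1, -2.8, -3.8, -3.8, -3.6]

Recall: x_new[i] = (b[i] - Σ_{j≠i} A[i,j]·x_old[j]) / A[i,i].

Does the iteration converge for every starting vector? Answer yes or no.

Diagonal D = diag(-5, -4.4, 6.1, 3.5, -4.8); L, U strict lower/upper.
T_J = -D⁻¹(L+U): T[1,0] = -(0.8)/(-4.4) = +0.1818; T[1,1] = 0.
  T[0,:] = [+0.0000  +0.6800  -0.2200  +0.2600  -0.5000]
  T[1,:] = [+0.1818  +0.0000  -0.6364  -0.1818  -0.6364]
  T[2,:] = [-0.4918  +0.2295  +0.0000  +0.5082  -0.4262]
  T[3,:] = [+0.1429  +0.4000  +0.7143  +0.0000  +0.3714]
  T[4,:] = [-0.3750  -0.1250  -0.8125  +0.3542  +0.0000]
eigenvalue magnitudes: 1.2319, 0.7241, 0.5441, 0.1075, 0.1075.
ρ = 1.2319; 1.2319 > 1: divergent.

no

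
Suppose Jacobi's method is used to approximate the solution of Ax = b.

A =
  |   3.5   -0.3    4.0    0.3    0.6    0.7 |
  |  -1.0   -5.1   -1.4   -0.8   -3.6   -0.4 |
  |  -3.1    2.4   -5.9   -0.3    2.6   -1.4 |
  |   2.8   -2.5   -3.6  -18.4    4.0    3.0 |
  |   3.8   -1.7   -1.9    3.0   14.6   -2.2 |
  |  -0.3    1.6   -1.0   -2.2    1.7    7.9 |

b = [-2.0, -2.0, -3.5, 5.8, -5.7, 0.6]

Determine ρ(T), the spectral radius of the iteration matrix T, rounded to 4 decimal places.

0.8682

A = D + L + U where D = diag(3.5, -5.1, -5.9, -18.4, 14.6, 7.9).
Jacobi T = -D⁻¹(L+U): T[2,4] = -(2.6)/(-5.9) = +0.4407; T[2,2] = 0.
  T[0,:] = [+0.0000, +0.0857, -1.1429, -0.0857, -0.1714, -0.2000]
  T[1,:] = [-0.1961, +0.0000, -0.2745, -0.1569, -0.7059, -0.0784]
  T[2,:] = [-0.5254, +0.4068, +0.0000, -0.0508, +0.4407, -0.2373]
  T[3,:] = [+0.1522, -0.1359, -0.1957, +0.0000, +0.2174, +0.1630]
  T[4,:] = [-0.2603, +0.1164, +0.1301, -0.2055, +0.0000, +0.1507]
  T[5,:] = [+0.0380, -0.2025, +0.1266, +0.2785, -0.2152, +0.0000]
moduli |λ_i(T)| = 0.8682, 0.5106, 0.5106, 0.4546, 0.2800, 0.0680.
ρ(T) = max|λ| = 0.8682; 0.8682 < 1, so it converges for any x₀.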